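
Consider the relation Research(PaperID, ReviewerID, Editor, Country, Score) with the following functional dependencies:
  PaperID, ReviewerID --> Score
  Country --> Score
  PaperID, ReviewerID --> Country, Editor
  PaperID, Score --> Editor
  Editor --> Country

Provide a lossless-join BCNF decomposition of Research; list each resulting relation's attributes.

Candidate key of the original relation: {PaperID, ReviewerID}.
Within {Country, Editor, PaperID, ReviewerID, Score}: {Country}⁺ ∩ {Country, Editor, PaperID, ReviewerID, Score} = {Country, Score}, not the whole set, so Country --> Score violates BCNF; decompose into {Country, Score} and {Country, Editor, PaperID, ReviewerID}.
{Country, Score}: every determinant is a superkey — BCNF.
Within {Country, Editor, PaperID, ReviewerID}: {Editor}⁺ ∩ {Country, Editor, PaperID, ReviewerID} = {Country, Editor}, not the whole set, so Editor --> Country violates BCNF; decompose into {Country, Editor} and {Editor, PaperID, ReviewerID}.
{Country, Editor}: every determinant is a superkey — BCNF.
{Editor, PaperID, ReviewerID}: every determinant is a superkey — BCNF.

{Country, Editor}; {Country, Score}; {Editor, PaperID, ReviewerID}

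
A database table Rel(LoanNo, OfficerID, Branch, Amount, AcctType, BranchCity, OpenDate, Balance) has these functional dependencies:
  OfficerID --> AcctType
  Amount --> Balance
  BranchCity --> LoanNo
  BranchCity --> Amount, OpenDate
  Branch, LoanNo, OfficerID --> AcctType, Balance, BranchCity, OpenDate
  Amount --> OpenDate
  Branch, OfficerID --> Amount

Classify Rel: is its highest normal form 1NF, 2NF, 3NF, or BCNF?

Candidate keys: {Branch, BranchCity, OfficerID}, {Branch, LoanNo, OfficerID}. Prime attributes: {Branch, BranchCity, LoanNo, OfficerID}.
OfficerID --> AcctType breaks BCNF: {OfficerID}⁺ = {AcctType, OfficerID}, so {OfficerID} is not a superkey.
OfficerID --> AcctType has non-prime {AcctType} on the right and a non-superkey on the left, so 3NF fails.
Since {BranchCity} ⊂ {Branch, BranchCity, OfficerID} and {BranchCity}⁺ ⊇ {Amount, Balance, OpenDate} with {Amount, Balance, OpenDate} non-prime, there is a partial dependency; 2NF fails.

1NF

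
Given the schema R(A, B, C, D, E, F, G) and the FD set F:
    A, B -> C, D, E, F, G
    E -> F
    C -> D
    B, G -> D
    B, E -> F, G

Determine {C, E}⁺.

{C, D, E, F}

Start with {C, E}.
E -> F applies; add {F} → now {C, E, F}.
C -> D applies; add {D} → now {C, D, E, F}.
No further FD applies.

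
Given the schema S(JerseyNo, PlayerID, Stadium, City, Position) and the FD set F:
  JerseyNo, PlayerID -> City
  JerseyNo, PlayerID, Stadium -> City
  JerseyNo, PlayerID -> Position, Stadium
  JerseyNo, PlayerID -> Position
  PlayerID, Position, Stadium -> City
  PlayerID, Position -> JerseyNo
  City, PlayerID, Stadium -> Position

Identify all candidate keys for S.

{City, PlayerID, Stadium}, {JerseyNo, PlayerID}, {PlayerID, Position}

{PlayerID} never appears on the right of any FD, so every key must include it.
{JerseyNo, PlayerID}⁺ = {City, JerseyNo, PlayerID, Position, Stadium}, which is every attribute, so {JerseyNo, PlayerID} is a candidate key.
{PlayerID, Position}⁺ = {City, JerseyNo, PlayerID, Position, Stadium}, which is every attribute, so {PlayerID, Position} is a candidate key.
{City, PlayerID, Stadium}⁺ = {City, JerseyNo, PlayerID, Position, Stadium}, which is every attribute, so {City, PlayerID, Stadium} is a candidate key.
No proper subset of any of these is a key, and no other minimal superkey exists.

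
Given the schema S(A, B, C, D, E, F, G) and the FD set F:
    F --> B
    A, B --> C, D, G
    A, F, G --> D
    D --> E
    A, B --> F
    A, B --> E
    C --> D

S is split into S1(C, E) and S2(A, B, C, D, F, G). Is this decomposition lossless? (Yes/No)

Yes

S1 ∩ S2 = {C}; its closure under F is {C, D, E}.
Since S1 ⊆ {C, D, E}, the intersection is a superkey of S1; the decomposition is lossless.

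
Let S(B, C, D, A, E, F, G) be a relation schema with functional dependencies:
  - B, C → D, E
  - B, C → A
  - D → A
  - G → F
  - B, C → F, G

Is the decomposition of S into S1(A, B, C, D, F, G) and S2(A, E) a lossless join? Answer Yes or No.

Common attributes: {A}; their closure is {A}.
Neither S1 nor S2 is contained in that closure, so the decomposition is lossy.

No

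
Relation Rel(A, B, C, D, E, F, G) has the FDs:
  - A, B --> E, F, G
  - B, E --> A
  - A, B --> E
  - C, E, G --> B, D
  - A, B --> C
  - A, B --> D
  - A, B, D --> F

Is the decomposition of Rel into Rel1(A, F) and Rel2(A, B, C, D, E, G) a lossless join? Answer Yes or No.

No

Rel1 ∩ Rel2 = {A}; its closure under F is {A}.
Neither Rel1 nor Rel2 is contained in that closure, so the decomposition is lossy.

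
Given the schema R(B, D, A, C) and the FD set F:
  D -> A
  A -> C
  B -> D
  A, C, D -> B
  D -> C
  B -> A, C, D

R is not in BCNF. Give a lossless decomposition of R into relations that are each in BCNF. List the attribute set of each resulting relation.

Candidate keys of the original relation: {B}, {D}.
In {A, B, C, D}, {A} is not a superkey ({A}⁺ restricted to this set is {A, C}), so split on A -> C into {A, C} and {A, B, D}.
{A, C}: every determinant is a superkey — BCNF.
{A, B, D}: every determinant is a superkey — BCNF.

{A, B, D}; {A, C}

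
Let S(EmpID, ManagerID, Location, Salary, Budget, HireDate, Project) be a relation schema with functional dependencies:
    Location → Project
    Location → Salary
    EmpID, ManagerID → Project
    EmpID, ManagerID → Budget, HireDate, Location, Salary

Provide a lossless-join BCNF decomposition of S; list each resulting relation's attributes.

Candidate key of the original relation: {EmpID, ManagerID}.
In {Budget, EmpID, HireDate, Location, ManagerID, Project, Salary}, {Location} is not a superkey ({Location}⁺ restricted to this set is {Location, Project, Salary}), so split on Location → Project, Salary into {Location, Project, Salary} and {Budget, EmpID, HireDate, Location, ManagerID}.
{Location, Project, Salary}: every determinant is a superkey — BCNF.
{Budget, EmpID, HireDate, Location, ManagerID}: every determinant is a superkey — BCNF.

{Budget, EmpID, HireDate, Location, ManagerID}; {Location, Project, Salary}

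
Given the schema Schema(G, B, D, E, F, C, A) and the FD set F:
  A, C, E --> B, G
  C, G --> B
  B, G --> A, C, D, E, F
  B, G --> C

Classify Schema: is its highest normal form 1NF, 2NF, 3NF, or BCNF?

Candidate keys: {A, C, E}, {B, G}, {C, G}. Prime attributes: {A, B, C, E, G}.
The left-hand side of every FD is a superkey, so BCNF is satisfied.

BCNF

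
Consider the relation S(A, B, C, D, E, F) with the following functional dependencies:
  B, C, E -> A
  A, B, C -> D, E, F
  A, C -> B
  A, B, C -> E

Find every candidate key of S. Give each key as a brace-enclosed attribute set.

{A, C}, {B, C, E}

No FD produces {C}, so it must be in every candidate key.
{A, C}⁺ = {A, B, C, D, E, F} — all of the relation — so {A, C} is a candidate key.
{B, C, E}⁺ = {A, B, C, D, E, F} — all of the relation — so {B, C, E} is a candidate key.
These are minimal and exhaustive — every other superkey contains one of them.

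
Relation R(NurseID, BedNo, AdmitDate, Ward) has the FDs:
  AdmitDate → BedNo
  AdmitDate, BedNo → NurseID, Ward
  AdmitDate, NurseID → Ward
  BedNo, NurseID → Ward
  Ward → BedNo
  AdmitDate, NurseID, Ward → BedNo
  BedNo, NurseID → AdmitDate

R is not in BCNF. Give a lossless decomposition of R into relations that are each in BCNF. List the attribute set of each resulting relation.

{AdmitDate, NurseID, Ward}; {BedNo, Ward}

Candidate keys of the original relation: {AdmitDate}, {BedNo, NurseID}, {NurseID, Ward}.
{AdmitDate, BedNo, NurseID, Ward}: {Ward} determines {BedNo, Ward} here but is not a superkey — split on Ward → BedNo, giving {BedNo, Ward} and {AdmitDate, NurseID, Ward}.
{BedNo, Ward} is in BCNF.
{AdmitDate, NurseID, Ward} is in BCNF.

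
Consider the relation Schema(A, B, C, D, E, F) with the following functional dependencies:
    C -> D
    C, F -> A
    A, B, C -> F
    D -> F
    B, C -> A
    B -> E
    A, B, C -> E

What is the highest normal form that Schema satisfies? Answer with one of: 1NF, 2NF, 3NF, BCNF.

Candidate key: {B, C}. Prime attributes: {B, C}.
C -> D breaks BCNF: {C}⁺ = {A, C, D, F}, so {C} is not a superkey.
C -> D has non-prime {D} on the right and a non-superkey on the left, so 3NF fails.
The proper key subset {B} of {B, C} determines non-prime {E}, so the relation is not even in 2NF.

1NF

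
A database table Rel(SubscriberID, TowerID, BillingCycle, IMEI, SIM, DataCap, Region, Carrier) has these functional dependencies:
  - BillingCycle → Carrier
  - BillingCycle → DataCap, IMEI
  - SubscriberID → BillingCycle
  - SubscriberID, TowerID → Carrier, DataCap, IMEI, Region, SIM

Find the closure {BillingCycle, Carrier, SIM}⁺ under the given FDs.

Start with {BillingCycle, Carrier, SIM}.
BillingCycle → DataCap, IMEI applies; add {DataCap, IMEI} → now {BillingCycle, Carrier, DataCap, IMEI, SIM}.
No further FD applies.

{BillingCycle, Carrier, DataCap, IMEI, SIM}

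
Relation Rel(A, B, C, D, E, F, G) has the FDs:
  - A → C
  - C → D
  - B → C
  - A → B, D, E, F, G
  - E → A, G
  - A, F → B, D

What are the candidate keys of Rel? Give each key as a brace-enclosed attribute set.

{A}, {E}

{A}⁺ = {A, B, C, D, E, F, G} — all of the relation — so {A} is a candidate key.
{E}⁺ = {A, B, C, D, E, F, G} — all of the relation — so {E} is a candidate key.
No proper subset of any of these is a key, and no other minimal superkey exists.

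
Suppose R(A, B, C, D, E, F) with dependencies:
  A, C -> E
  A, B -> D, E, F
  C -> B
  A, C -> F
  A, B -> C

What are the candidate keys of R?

{A} never appears on the right of any FD, so every key must include it.
{A, B} is a candidate key since {A, B}⁺ = {A, B, C, D, E, F} covers every attribute.
{A, C} is a candidate key since {A, C}⁺ = {A, B, C, D, E, F} covers every attribute.
These are minimal and exhaustive — every other superkey contains one of them.

{A, B}, {A, C}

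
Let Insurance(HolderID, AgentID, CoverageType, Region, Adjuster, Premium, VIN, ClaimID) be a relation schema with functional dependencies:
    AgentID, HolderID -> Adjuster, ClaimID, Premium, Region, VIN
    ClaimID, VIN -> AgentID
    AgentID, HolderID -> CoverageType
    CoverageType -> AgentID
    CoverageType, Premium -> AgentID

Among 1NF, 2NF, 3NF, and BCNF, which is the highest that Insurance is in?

Candidate keys: {AgentID, HolderID}, {ClaimID, HolderID, VIN}, {CoverageType, HolderID}. Prime attributes: {AgentID, ClaimID, CoverageType, HolderID, VIN}.
ClaimID, VIN -> AgentID: {ClaimID, VIN}⁺ = {AgentID, ClaimID, VIN}, which is not all of the attributes, so the left side is not a superkey — BCNF is violated.
Its right-hand attributes {AgentID} are all prime, as are those of every other non-superkey FD — the relation is in 3NF.

3NF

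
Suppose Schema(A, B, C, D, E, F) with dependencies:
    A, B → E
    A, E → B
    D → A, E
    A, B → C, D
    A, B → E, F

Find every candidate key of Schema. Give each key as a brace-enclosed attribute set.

{A, B}, {A, E}, {D}

{D}⁺ = {A, B, C, D, E, F} — all of the relation — so {D} is a candidate key.
{A, B}⁺ = {A, B, C, D, E, F} — all of the relation — so {A, B} is a candidate key.
{A, E}⁺ = {A, B, C, D, E, F} — all of the relation — so {A, E} is a candidate key.
Any other superkey properly contains one of these, so there are no further candidate keys.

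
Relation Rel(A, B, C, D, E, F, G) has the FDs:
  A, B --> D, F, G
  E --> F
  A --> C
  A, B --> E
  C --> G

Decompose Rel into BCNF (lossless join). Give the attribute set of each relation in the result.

{A, B, D, E}; {A, C}; {C, G}; {E, F}

Candidate key of the original relation: {A, B}.
{A, B, C, D, E, F, G}: {E} determines {E, F} here but is not a superkey — split on E --> F, giving {E, F} and {A, B, C, D, E, G}.
{E, F} is in BCNF.
{A, B, C, D, E, G}: {A} determines {A, C, G} here but is not a superkey — split on A --> C, G, giving {A, C, G} and {A, B, D, E}.
{A, C, G}: {C} determines {C, G} here but is not a superkey — split on C --> G, giving {C, G} and {A, C}.
{C, G} is in BCNF.
{A, C} is in BCNF.
{A, B, D, E} is in BCNF.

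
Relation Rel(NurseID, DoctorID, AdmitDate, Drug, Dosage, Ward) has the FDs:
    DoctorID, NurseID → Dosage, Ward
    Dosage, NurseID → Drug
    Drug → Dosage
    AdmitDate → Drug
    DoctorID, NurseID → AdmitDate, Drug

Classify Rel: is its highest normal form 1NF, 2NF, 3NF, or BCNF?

2NF

Candidate key: {DoctorID, NurseID}. Prime attributes: {DoctorID, NurseID}.
Dosage, NurseID → Drug breaks BCNF: {Dosage, NurseID}⁺ = {Dosage, Drug, NurseID}, so {Dosage, NurseID} is not a superkey.
Dosage, NurseID → Drug determines the non-prime attribute {Drug} from a non-superkey — 3NF is violated.
No proper subset of a key has a non-prime attribute in its closure, so there is no partial dependency; 2NF holds.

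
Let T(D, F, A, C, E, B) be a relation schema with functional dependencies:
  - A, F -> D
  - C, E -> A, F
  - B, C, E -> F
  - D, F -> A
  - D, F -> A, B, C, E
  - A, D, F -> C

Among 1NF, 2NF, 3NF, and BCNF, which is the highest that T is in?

Candidate keys: {A, F}, {C, E}, {D, F}. Prime attributes: {A, C, D, E, F}.
Every FD has a superkey on the left, so the relation is in BCNF.

BCNF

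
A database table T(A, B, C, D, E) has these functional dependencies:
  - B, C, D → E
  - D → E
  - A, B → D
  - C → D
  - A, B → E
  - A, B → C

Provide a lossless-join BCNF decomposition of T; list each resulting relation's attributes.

{A, B, C}; {C, D}; {D, E}

Candidate key of the original relation: {A, B}.
In {A, B, C, D, E}, {B, C, D} is not a superkey ({B, C, D}⁺ restricted to this set is {B, C, D, E}), so split on B, C, D → E into {B, C, D, E} and {A, B, C, D}.
In {B, C, D, E}, {D} is not a superkey ({D}⁺ restricted to this set is {D, E}), so split on D → E into {D, E} and {B, C, D}.
{D, E}: every determinant is a superkey — BCNF.
In {B, C, D}, {C} is not a superkey ({C}⁺ restricted to this set is {C, D}), so split on C → D into {C, D} and {B, C}.
{C, D}: every determinant is a superkey — BCNF.
{B, C}: every determinant is a superkey — BCNF.
In {A, B, C, D}, {C} is not a superkey ({C}⁺ restricted to this set is {C, D}), so split on C → D into {C, D} and {A, B, C}.
{C, D}: every determinant is a superkey — BCNF.
{A, B, C}: every determinant is a superkey — BCNF.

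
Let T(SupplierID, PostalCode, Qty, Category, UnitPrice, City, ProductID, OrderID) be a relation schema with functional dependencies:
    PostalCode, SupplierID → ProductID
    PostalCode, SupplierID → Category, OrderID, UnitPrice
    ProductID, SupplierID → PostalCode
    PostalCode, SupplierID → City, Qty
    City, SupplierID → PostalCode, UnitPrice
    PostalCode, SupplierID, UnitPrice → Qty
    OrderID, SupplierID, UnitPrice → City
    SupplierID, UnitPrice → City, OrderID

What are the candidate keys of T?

No FD produces {SupplierID}, so it must be in every candidate key.
{City, SupplierID} is a candidate key since {City, SupplierID}⁺ = {Category, City, OrderID, PostalCode, ProductID, Qty, SupplierID, UnitPrice} covers every attribute.
{PostalCode, SupplierID} is a candidate key since {PostalCode, SupplierID}⁺ = {Category, City, OrderID, PostalCode, ProductID, Qty, SupplierID, UnitPrice} covers every attribute.
{ProductID, SupplierID} is a candidate key since {ProductID, SupplierID}⁺ = {Category, City, OrderID, PostalCode, ProductID, Qty, SupplierID, UnitPrice} covers every attribute.
{SupplierID, UnitPrice} is a candidate key since {SupplierID, UnitPrice}⁺ = {Category, City, OrderID, PostalCode, ProductID, Qty, SupplierID, UnitPrice} covers every attribute.
Any other superkey properly contains one of these, so there are no further candidate keys.

{City, SupplierID}, {PostalCode, SupplierID}, {ProductID, SupplierID}, {SupplierID, UnitPrice}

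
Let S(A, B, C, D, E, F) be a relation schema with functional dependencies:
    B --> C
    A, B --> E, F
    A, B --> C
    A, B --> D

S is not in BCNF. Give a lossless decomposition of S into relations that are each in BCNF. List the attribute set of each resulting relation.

Candidate key of the original relation: {A, B}.
{A, B, C, D, E, F}: {B} determines {B, C} here but is not a superkey — split on B --> C, giving {B, C} and {A, B, D, E, F}.
{B, C} has no BCNF violation.
{A, B, D, E, F} has no BCNF violation.

{A, B, D, E, F}; {B, C}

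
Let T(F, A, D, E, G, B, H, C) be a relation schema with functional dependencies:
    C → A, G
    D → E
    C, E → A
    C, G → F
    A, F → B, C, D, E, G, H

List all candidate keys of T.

{A, F}, {C}

Closure of {C} is {A, B, C, D, E, F, G, H}, the whole schema; {C} is a candidate key.
Closure of {A, F} is {A, B, C, D, E, F, G, H}, the whole schema; {A, F} is a candidate key.
Any other superkey properly contains one of these, so there are no further candidate keys.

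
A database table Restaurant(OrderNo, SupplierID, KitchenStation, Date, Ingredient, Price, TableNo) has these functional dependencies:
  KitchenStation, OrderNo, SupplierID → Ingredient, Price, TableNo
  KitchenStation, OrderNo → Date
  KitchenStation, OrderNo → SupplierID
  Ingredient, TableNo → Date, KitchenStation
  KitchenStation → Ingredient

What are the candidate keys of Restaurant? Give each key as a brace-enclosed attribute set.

No FD produces {OrderNo}, so it must be in every candidate key.
Closure of {KitchenStation, OrderNo} is {Date, Ingredient, KitchenStation, OrderNo, Price, SupplierID, TableNo}, the whole schema; {KitchenStation, OrderNo} is a candidate key.
Closure of {Ingredient, OrderNo, TableNo} is {Date, Ingredient, KitchenStation, OrderNo, Price, SupplierID, TableNo}, the whole schema; {Ingredient, OrderNo, TableNo} is a candidate key.
These are minimal and exhaustive — every other superkey contains one of them.

{Ingredient, OrderNo, TableNo}, {KitchenStation, OrderNo}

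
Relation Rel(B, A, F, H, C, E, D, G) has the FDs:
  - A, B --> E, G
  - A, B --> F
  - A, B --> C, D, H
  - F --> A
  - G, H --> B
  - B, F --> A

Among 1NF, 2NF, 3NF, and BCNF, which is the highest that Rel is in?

3NF

Candidate keys: {A, B}, {A, G, H}, {B, F}, {F, G, H}. Prime attributes: {A, B, F, G, H}.
For F --> A we have {F}⁺ = {A, F}; {F} is not a superkey, so BCNF fails.
But every attribute on its right side ({A}) is prime, and the same holds for every other non-superkey FD, so 3NF still holds.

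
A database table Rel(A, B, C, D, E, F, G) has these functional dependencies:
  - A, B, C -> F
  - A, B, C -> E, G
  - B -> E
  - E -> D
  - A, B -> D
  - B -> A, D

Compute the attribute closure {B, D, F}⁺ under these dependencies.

Start with {B, D, F}.
B -> E applies; add {E} → now {B, D, E, F}.
B -> A, D applies; add {A} → now {A, B, D, E, F}.
No further FD applies.

{A, B, D, E, F}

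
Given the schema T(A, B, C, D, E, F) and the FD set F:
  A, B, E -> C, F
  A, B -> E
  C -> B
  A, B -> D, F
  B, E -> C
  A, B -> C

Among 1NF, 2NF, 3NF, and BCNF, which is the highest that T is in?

3NF

Candidate keys: {A, B}, {A, C}. Prime attributes: {A, B, C}.
C -> B breaks BCNF: {C}⁺ = {B, C}, so {C} is not a superkey.
Its right-hand attributes {B} are all prime, as are those of every other non-superkey FD — the relation is in 3NF.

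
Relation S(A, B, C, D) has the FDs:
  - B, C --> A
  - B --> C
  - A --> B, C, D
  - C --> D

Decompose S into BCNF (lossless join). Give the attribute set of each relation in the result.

{A, B, C}; {C, D}

Candidate keys of the original relation: {A}, {B}.
{A, B, C, D}: {C} determines {C, D} here but is not a superkey — split on C --> D, giving {C, D} and {A, B, C}.
{C, D} has no BCNF violation.
{A, B, C} has no BCNF violation.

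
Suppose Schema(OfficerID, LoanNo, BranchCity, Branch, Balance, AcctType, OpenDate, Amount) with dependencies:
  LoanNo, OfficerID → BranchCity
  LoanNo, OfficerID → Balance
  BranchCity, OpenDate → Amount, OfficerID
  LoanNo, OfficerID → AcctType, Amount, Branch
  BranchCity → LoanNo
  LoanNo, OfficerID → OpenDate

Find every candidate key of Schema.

{BranchCity, OfficerID} is a candidate key since {BranchCity, OfficerID}⁺ = {AcctType, Amount, Balance, Branch, BranchCity, LoanNo, OfficerID, OpenDate} covers every attribute.
{BranchCity, OpenDate} is a candidate key since {BranchCity, OpenDate}⁺ = {AcctType, Amount, Balance, Branch, BranchCity, LoanNo, OfficerID, OpenDate} covers every attribute.
{LoanNo, OfficerID} is a candidate key since {LoanNo, OfficerID}⁺ = {AcctType, Amount, Balance, Branch, BranchCity, LoanNo, OfficerID, OpenDate} covers every attribute.
Any other superkey properly contains one of these, so there are no further candidate keys.

{BranchCity, OfficerID}, {BranchCity, OpenDate}, {LoanNo, OfficerID}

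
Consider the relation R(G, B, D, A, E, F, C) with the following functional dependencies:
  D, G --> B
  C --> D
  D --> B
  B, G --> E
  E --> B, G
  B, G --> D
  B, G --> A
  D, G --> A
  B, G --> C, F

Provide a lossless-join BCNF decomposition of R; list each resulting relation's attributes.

Candidate keys of the original relation: {B, G}, {C, G}, {D, G}, {E}.
{A, B, C, D, E, F, G}: {C} determines {B, C, D} here but is not a superkey — split on C --> B, D, giving {B, C, D} and {A, C, E, F, G}.
{B, C, D}: {D} determines {B, D} here but is not a superkey — split on D --> B, giving {B, D} and {C, D}.
{B, D} has no BCNF violation.
{C, D} has no BCNF violation.
{A, C, E, F, G} has no BCNF violation.

{A, C, E, F, G}; {B, D}; {C, D}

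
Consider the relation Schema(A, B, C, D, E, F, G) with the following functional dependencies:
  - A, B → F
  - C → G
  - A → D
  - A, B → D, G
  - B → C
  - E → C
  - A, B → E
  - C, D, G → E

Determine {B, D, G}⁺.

Start with {B, D, G}.
B → C applies; add {C} → now {B, C, D, G}.
C, D, G → E applies; add {E} → now {B, C, D, E, G}.
No further FD applies.

{B, C, D, E, G}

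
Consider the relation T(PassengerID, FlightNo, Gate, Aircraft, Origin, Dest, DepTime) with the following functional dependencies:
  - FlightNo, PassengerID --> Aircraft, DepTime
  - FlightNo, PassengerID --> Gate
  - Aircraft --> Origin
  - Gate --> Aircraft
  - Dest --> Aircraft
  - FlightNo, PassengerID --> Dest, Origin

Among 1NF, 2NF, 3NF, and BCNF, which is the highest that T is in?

Candidate key: {FlightNo, PassengerID}. Prime attributes: {FlightNo, PassengerID}.
Aircraft --> Origin breaks BCNF: {Aircraft}⁺ = {Aircraft, Origin}, so {Aircraft} is not a superkey.
Aircraft --> Origin determines the non-prime attribute {Origin} from a non-superkey — 3NF is violated.
Checking every proper subset of each key, none determines a non-prime attribute — 2NF is satisfied.

2NF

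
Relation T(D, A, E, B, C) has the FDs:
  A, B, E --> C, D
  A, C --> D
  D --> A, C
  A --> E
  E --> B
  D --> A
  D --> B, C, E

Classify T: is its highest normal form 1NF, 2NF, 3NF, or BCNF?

Candidate keys: {A}, {D}. Prime attributes: {A, D}.
For E --> B we have {E}⁺ = {B, E}; {E} is not a superkey, so BCNF fails.
E --> B determines the non-prime attribute {B} from a non-superkey — 3NF is violated.
All keys have size 1, which rules out partial dependencies — 2NF is satisfied.

2NF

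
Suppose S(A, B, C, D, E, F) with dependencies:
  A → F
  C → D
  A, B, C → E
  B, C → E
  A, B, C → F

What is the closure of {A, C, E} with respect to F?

{A, C, D, E, F}

Start with {A, C, E}.
A → F applies; add {F} → now {A, C, E, F}.
C → D applies; add {D} → now {A, C, D, E, F}.
No further FD applies.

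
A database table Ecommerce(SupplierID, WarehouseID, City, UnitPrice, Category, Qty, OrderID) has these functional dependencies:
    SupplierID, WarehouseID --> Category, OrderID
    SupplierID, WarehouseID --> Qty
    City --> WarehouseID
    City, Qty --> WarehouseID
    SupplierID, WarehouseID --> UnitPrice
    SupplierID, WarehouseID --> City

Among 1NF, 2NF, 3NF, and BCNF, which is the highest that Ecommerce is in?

Candidate keys: {City, SupplierID}, {SupplierID, WarehouseID}. Prime attributes: {City, SupplierID, WarehouseID}.
City --> WarehouseID: {City}⁺ = {City, WarehouseID}, which is not all of the attributes, so the left side is not a superkey — BCNF is violated.
Its right-hand attributes {WarehouseID} are all prime, as are those of every other non-superkey FD — the relation is in 3NF.

3NF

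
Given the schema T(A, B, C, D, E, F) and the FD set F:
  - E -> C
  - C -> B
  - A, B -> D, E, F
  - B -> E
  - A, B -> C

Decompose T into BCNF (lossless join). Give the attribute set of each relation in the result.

{A, D, E, F}; {B, C, E}

Candidate keys of the original relation: {A, B}, {A, C}, {A, E}.
In {A, B, C, D, E, F}, {E} is not a superkey ({E}⁺ restricted to this set is {B, C, E}), so split on E -> B, C into {B, C, E} and {A, D, E, F}.
{B, C, E}: every determinant is a superkey — BCNF.
{A, D, E, F}: every determinant is a superkey — BCNF.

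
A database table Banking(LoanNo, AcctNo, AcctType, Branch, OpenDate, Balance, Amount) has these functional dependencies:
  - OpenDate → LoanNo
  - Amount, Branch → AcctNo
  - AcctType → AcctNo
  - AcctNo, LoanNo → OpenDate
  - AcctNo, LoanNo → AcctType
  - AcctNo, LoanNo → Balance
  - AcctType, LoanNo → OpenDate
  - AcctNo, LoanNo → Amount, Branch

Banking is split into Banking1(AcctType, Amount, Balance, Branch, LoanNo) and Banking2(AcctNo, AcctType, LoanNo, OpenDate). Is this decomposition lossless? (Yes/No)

Common attributes: {AcctType, LoanNo}; their closure is {AcctNo, AcctType, Amount, Balance, Branch, LoanNo, OpenDate}.
This includes all of Banking1, so the common attributes are a superkey of Banking1 — the join is lossless.

Yes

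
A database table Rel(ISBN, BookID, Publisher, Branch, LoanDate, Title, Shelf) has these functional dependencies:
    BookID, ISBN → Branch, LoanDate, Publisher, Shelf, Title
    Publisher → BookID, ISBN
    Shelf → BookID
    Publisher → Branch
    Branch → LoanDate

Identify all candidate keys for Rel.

{BookID, ISBN}, {ISBN, Shelf}, {Publisher}

{Publisher} is a candidate key since {Publisher}⁺ = {BookID, Branch, ISBN, LoanDate, Publisher, Shelf, Title} covers every attribute.
{BookID, ISBN} is a candidate key since {BookID, ISBN}⁺ = {BookID, Branch, ISBN, LoanDate, Publisher, Shelf, Title} covers every attribute.
{ISBN, Shelf} is a candidate key since {ISBN, Shelf}⁺ = {BookID, Branch, ISBN, LoanDate, Publisher, Shelf, Title} covers every attribute.
Any other superkey properly contains one of these, so there are no further candidate keys.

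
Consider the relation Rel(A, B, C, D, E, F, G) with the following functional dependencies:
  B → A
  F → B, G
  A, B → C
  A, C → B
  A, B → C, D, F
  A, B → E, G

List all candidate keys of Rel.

{B} is a candidate key since {B}⁺ = {A, B, C, D, E, F, G} covers every attribute.
{F} is a candidate key since {F}⁺ = {A, B, C, D, E, F, G} covers every attribute.
{A, C} is a candidate key since {A, C}⁺ = {A, B, C, D, E, F, G} covers every attribute.
These are minimal and exhaustive — every other superkey contains one of them.

{A, C}, {B}, {F}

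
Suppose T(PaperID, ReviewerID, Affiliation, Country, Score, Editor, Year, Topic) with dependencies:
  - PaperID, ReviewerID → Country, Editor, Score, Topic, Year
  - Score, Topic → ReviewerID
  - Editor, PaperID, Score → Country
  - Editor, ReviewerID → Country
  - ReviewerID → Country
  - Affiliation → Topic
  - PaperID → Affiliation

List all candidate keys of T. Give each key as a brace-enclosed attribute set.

{PaperID, ReviewerID}, {PaperID, Score}

Attributes never on any right-hand side: {PaperID} — every candidate key must contain it.
{PaperID, ReviewerID}⁺ = {Affiliation, Country, Editor, PaperID, ReviewerID, Score, Topic, Year}, which is every attribute, so {PaperID, ReviewerID} is a candidate key.
{PaperID, Score}⁺ = {Affiliation, Country, Editor, PaperID, ReviewerID, Score, Topic, Year}, which is every attribute, so {PaperID, Score} is a candidate key.
Any other superkey properly contains one of these, so there are no further candidate keys.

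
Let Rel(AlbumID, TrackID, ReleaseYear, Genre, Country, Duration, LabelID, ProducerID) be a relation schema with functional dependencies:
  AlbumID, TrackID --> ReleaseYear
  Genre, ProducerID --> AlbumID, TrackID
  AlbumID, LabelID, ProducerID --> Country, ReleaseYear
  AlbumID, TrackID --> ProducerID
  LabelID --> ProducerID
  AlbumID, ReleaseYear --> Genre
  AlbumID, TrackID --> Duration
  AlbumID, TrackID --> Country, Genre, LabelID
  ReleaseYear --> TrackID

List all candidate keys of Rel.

{AlbumID, LabelID}, {AlbumID, ReleaseYear}, {AlbumID, TrackID}, {Genre, LabelID}, {Genre, ProducerID}

{AlbumID, LabelID}⁺ = {AlbumID, Country, Duration, Genre, LabelID, ProducerID, ReleaseYear, TrackID} — all of the relation — so {AlbumID, LabelID} is a candidate key.
{AlbumID, ReleaseYear}⁺ = {AlbumID, Country, Duration, Genre, LabelID, ProducerID, ReleaseYear, TrackID} — all of the relation — so {AlbumID, ReleaseYear} is a candidate key.
{AlbumID, TrackID}⁺ = {AlbumID, Country, Duration, Genre, LabelID, ProducerID, ReleaseYear, TrackID} — all of the relation — so {AlbumID, TrackID} is a candidate key.
{Genre, LabelID}⁺ = {AlbumID, Country, Duration, Genre, LabelID, ProducerID, ReleaseYear, TrackID} — all of the relation — so {Genre, LabelID} is a candidate key.
{Genre, ProducerID}⁺ = {AlbumID, Country, Duration, Genre, LabelID, ProducerID, ReleaseYear, TrackID} — all of the relation — so {Genre, ProducerID} is a candidate key.
No proper subset of any of these is a key, and no other minimal superkey exists.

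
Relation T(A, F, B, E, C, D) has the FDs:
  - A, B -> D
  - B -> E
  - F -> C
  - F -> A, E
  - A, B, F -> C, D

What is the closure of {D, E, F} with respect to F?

Start with {D, E, F}.
F -> C applies; add {C} → now {C, D, E, F}.
F -> A, E applies; add {A} → now {A, C, D, E, F}.
No further FD applies.

{A, C, D, E, F}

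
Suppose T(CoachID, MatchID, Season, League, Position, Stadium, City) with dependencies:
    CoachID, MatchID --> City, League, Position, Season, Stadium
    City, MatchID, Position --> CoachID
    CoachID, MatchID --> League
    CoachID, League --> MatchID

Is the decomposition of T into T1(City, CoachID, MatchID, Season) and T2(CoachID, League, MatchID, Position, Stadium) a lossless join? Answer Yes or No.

Yes

The shared attributes are {CoachID, MatchID} and {CoachID, MatchID}⁺ = {City, CoachID, League, MatchID, Position, Season, Stadium}.
This includes all of T1, so the common attributes are a superkey of T1 — the join is lossless.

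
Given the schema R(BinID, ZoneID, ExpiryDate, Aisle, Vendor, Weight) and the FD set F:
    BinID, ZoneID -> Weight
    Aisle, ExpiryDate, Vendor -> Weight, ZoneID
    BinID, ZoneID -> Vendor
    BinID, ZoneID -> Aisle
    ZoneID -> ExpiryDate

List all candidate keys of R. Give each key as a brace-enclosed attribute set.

{BinID} never appears on the right of any FD, so every key must include it.
{BinID, ZoneID} is a candidate key since {BinID, ZoneID}⁺ = {Aisle, BinID, ExpiryDate, Vendor, Weight, ZoneID} covers every attribute.
{Aisle, BinID, ExpiryDate, Vendor} is a candidate key since {Aisle, BinID, ExpiryDate, Vendor}⁺ = {Aisle, BinID, ExpiryDate, Vendor, Weight, ZoneID} covers every attribute.
These are minimal and exhaustive — every other superkey contains one of them.

{Aisle, BinID, ExpiryDate, Vendor}, {BinID, ZoneID}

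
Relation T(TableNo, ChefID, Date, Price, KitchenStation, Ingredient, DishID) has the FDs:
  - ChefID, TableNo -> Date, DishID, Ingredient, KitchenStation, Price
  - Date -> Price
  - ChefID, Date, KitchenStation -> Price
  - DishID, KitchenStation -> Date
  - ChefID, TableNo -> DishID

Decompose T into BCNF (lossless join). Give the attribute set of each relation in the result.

{ChefID, DishID, Ingredient, KitchenStation, TableNo}; {Date, DishID, KitchenStation}; {Date, Price}

Candidate key of the original relation: {ChefID, TableNo}.
{ChefID, Date, DishID, Ingredient, KitchenStation, Price, TableNo}: {Date} determines {Date, Price} here but is not a superkey — split on Date -> Price, giving {Date, Price} and {ChefID, Date, DishID, Ingredient, KitchenStation, TableNo}.
{Date, Price} is in BCNF.
{ChefID, Date, DishID, Ingredient, KitchenStation, TableNo}: {DishID, KitchenStation} determines {Date, DishID, KitchenStation} here but is not a superkey — split on DishID, KitchenStation -> Date, giving {Date, DishID, KitchenStation} and {ChefID, DishID, Ingredient, KitchenStation, TableNo}.
{Date, DishID, KitchenStation} is in BCNF.
{ChefID, DishID, Ingredient, KitchenStation, TableNo} is in BCNF.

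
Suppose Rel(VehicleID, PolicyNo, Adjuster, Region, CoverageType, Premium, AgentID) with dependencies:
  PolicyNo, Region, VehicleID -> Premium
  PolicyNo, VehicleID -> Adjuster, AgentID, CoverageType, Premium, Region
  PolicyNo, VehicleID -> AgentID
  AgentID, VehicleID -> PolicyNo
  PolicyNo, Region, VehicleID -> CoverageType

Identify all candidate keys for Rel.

{VehicleID} never appears on the right of any FD, so every key must include it.
{AgentID, VehicleID}⁺ = {Adjuster, AgentID, CoverageType, PolicyNo, Premium, Region, VehicleID} — all of the relation — so {AgentID, VehicleID} is a candidate key.
{PolicyNo, VehicleID}⁺ = {Adjuster, AgentID, CoverageType, PolicyNo, Premium, Region, VehicleID} — all of the relation — so {PolicyNo, VehicleID} is a candidate key.
No proper subset of any of these is a key, and no other minimal superkey exists.

{AgentID, VehicleID}, {PolicyNo, VehicleID}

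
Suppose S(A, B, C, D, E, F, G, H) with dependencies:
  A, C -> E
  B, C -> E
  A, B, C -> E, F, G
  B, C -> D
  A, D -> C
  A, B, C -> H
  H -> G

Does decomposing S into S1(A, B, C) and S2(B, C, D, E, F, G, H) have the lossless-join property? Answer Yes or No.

No

S1 ∩ S2 = {B, C}; its closure under F is {B, C, D, E}.
S1 ⊄ {B, C, D, E} and S2 ⊄ {B, C, D, E}, so the split is lossy.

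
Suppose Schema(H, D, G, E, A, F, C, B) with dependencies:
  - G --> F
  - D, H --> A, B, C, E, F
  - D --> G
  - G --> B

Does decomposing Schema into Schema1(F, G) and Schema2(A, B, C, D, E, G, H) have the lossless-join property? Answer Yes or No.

Yes

Common attributes: {G}; their closure is {B, F, G}.
This includes all of Schema1, so the common attributes are a superkey of Schema1 — the join is lossless.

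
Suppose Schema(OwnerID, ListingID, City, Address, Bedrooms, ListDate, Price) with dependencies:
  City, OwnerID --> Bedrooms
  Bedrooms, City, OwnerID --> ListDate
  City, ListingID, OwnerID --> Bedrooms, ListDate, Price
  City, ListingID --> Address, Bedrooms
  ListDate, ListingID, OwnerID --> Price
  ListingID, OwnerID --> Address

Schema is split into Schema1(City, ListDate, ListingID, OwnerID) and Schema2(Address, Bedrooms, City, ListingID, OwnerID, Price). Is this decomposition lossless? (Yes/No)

Yes

Schema1 ∩ Schema2 = {City, ListingID, OwnerID}; its closure under F is {Address, Bedrooms, City, ListDate, ListingID, OwnerID, Price}.
Since Schema1 ⊆ {Address, Bedrooms, City, ListDate, ListingID, OwnerID, Price}, the intersection is a superkey of Schema1; the decomposition is lossless.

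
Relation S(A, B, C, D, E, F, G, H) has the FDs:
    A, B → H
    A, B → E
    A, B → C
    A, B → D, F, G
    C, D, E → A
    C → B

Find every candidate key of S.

{A, B}, {A, C}, {C, D, E}

{A, B}⁺ = {A, B, C, D, E, F, G, H} — all of the relation — so {A, B} is a candidate key.
{A, C}⁺ = {A, B, C, D, E, F, G, H} — all of the relation — so {A, C} is a candidate key.
{C, D, E}⁺ = {A, B, C, D, E, F, G, H} — all of the relation — so {C, D, E} is a candidate key.
No proper subset of any of these is a key, and no other minimal superkey exists.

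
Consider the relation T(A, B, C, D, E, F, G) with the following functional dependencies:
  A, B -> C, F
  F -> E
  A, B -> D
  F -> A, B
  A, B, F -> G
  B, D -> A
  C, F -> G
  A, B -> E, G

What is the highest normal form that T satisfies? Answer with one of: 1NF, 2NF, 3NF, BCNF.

Candidate keys: {A, B}, {B, D}, {F}. Prime attributes: {A, B, D, F}.
The left-hand side of every FD is a superkey, so BCNF is satisfied.

BCNF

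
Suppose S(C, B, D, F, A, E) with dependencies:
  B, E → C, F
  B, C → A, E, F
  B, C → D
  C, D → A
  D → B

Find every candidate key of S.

{B, C}⁺ = {A, B, C, D, E, F} — all of the relation — so {B, C} is a candidate key.
{B, E}⁺ = {A, B, C, D, E, F} — all of the relation — so {B, E} is a candidate key.
{C, D}⁺ = {A, B, C, D, E, F} — all of the relation — so {C, D} is a candidate key.
{D, E}⁺ = {A, B, C, D, E, F} — all of the relation — so {D, E} is a candidate key.
These are minimal and exhaustive — every other superkey contains one of them.

{B, C}, {B, E}, {C, D}, {D, E}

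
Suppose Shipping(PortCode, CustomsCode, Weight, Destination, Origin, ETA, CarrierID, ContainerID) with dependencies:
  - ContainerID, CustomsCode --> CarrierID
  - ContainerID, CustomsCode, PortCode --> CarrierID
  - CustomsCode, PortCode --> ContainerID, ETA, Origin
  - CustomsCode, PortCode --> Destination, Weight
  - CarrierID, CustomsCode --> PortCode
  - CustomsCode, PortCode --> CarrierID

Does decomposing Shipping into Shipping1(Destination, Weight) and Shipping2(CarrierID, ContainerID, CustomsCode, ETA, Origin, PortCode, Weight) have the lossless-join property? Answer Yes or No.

No

Shipping1 ∩ Shipping2 = {Weight}; its closure under F is {Weight}.
Neither Shipping1 nor Shipping2 is contained in that closure, so the decomposition is lossy.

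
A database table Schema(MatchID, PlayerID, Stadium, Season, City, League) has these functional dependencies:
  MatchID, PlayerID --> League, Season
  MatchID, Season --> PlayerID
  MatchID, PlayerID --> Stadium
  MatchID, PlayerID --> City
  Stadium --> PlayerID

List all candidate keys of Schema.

No FD produces {MatchID}, so it must be in every candidate key.
{MatchID, PlayerID}⁺ = {City, League, MatchID, PlayerID, Season, Stadium} — all of the relation — so {MatchID, PlayerID} is a candidate key.
{MatchID, Season}⁺ = {City, League, MatchID, PlayerID, Season, Stadium} — all of the relation — so {MatchID, Season} is a candidate key.
{MatchID, Stadium}⁺ = {City, League, MatchID, PlayerID, Season, Stadium} — all of the relation — so {MatchID, Stadium} is a candidate key.
These are minimal and exhaustive — every other superkey contains one of them.

{MatchID, PlayerID}, {MatchID, Season}, {MatchID, Stadium}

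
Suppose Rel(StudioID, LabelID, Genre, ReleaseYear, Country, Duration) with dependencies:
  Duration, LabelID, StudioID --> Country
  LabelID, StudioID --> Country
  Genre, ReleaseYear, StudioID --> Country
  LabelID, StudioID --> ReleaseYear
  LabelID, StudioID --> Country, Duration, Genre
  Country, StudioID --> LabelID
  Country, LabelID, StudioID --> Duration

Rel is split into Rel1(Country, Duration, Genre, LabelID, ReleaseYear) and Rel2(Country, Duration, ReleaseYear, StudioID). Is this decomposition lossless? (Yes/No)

Rel1 ∩ Rel2 = {Country, Duration, ReleaseYear}; its closure under F is {Country, Duration, ReleaseYear}.
The closure covers neither Rel1 nor Rel2 entirely; the join is not lossless.

No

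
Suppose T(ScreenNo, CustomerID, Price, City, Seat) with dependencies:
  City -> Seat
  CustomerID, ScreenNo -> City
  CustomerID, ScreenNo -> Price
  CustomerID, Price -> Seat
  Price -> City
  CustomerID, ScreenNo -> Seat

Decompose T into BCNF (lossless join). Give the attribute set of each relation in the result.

Candidate key of the original relation: {CustomerID, ScreenNo}.
{City, CustomerID, Price, ScreenNo, Seat}: {City} determines {City, Seat} here but is not a superkey — split on City -> Seat, giving {City, Seat} and {City, CustomerID, Price, ScreenNo}.
{City, Seat} has no BCNF violation.
{City, CustomerID, Price, ScreenNo}: {CustomerID, Price} determines {City, CustomerID, Price} here but is not a superkey — split on CustomerID, Price -> City, giving {City, CustomerID, Price} and {CustomerID, Price, ScreenNo}.
{City, CustomerID, Price}: {Price} determines {City, Price} here but is not a superkey — split on Price -> City, giving {City, Price} and {CustomerID, Price}.
{City, Price} has no BCNF violation.
{CustomerID, Price} has no BCNF violation.
{CustomerID, Price, ScreenNo} has no BCNF violation.

{City, Price}; {City, Seat}; {CustomerID, Price, ScreenNo}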